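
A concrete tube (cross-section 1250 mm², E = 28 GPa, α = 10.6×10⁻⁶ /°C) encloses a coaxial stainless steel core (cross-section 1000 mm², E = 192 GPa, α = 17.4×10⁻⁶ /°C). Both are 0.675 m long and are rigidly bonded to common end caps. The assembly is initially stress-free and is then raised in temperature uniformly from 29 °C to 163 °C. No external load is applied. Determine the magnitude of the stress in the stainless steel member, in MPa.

Both members must finish at the same length. With the larger α, the stainless steel tends to over-expand; the plates restrain it, putting the stainless steel in compression and the concrete in tension. With no external load the two internal forces are equal and opposite, magnitude P.
Compatibility of the two members (thermal + elastic change equal): (α₁ − α₂)ΔT = P·[1/(A₁E₁) + 1/(A₂E₂)].
|α₁ − α₂|·ΔT = 6.8×10⁻⁶ × 134 = 0.0009112.
1/(A₁E₁) + 1/(A₂E₂) = 1/(1250×28×10³) + 1/(1000×192×10³) = 3.378×10⁻⁸ N⁻¹.
So P = 0.0009112 / 3.378×10⁻⁸ = 26.97 kN.
σ_{stainless steel} = P/A₂ = 26970/1000 = 26.97 MPa, compressive.

σ ≈ 27 MPa (compressive)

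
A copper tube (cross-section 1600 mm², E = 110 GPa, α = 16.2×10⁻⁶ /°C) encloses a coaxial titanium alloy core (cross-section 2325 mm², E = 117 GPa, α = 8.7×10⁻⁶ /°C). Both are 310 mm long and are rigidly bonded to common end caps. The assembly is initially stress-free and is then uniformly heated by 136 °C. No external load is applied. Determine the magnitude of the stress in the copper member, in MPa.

σ ≈ 68.1 MPa (compressive)

Equilibrium of a rigid end plate with no external load gives equal and opposite internal forces ±P in the two members. Since α_{copper} > α_{titanium alloy}, heating drives the copper into compression and the titanium alloy into tension.
Equating the net (thermal + elastic) strains gives |α₁ − α₂|·ΔT = P·[1/(A₁E₁) + 1/(A₂E₂)].
|α₁ − α₂|·ΔT = 7.5×10⁻⁶ × 136 = 0.00102.
1/(A₁E₁) + 1/(A₂E₂) = 1/(1600×110×10³) + 1/(2325×117×10³) = 9.358×10⁻⁹ N⁻¹.
P = 0.00102 / 9.358×10⁻⁹ = 109000 N = 109 kN.
σ_{copper} = P/A₁ = 109000/1600 = 68.12 MPa, compressive.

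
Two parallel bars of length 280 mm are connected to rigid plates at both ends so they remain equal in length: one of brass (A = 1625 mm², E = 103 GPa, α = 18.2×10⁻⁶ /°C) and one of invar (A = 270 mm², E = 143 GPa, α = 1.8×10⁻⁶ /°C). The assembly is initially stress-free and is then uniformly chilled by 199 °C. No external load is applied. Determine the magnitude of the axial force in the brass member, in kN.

P ≈ 102 kN (tensile in the brass)

Both members must finish at the same length. With the larger α, the brass tends to over-contract; the plates restrain it, putting the brass in tension and the invar in compression. With no external load the two internal forces are equal and opposite, magnitude P.
Setting the final lengths equal and cancelling L: (α₁ − α₂)ΔT = P/(A₁E₁) + P/(A₂E₂).
|α₁ − α₂|·ΔT = 16.4×10⁻⁶ × 199 = 0.003264.
1/(A₁E₁) + 1/(A₂E₂) = 1/(1625×103×10³) + 1/(270×143×10³) = 3.187×10⁻⁸ N⁻¹.
So P = 0.003264 / 3.187×10⁻⁸ = 102.4 kN.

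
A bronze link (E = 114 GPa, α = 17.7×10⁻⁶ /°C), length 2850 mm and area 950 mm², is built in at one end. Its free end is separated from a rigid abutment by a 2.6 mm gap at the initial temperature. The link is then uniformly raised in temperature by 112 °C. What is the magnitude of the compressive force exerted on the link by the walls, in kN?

P ≈ 116 kN

Unrestrained expansion: δ_free = αΔT L = 17.7×10⁻⁶ × 112 × 2850 = 5.65 mm.
After closing the 2.6 mm clearance, 5.65 − 2.6 = 3.05 mm of expansion remains to be suppressed by the wall.
So σ = E(δ_free − g)/L = 114×10³ × 3.05/2850 = 122 MPa.
P = σA = 122 × 950 = 115.9 kN.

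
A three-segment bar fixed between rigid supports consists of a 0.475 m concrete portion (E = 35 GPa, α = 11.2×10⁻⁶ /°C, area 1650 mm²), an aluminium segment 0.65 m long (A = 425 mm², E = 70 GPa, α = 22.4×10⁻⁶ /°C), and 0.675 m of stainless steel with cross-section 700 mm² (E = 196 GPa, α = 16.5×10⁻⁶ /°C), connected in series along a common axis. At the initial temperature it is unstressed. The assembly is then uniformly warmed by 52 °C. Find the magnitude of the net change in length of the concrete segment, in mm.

If the supports were absent, the total length change would be Σ αᵢΔT Lᵢ = 11.2×10⁻⁶×52×475 + 22.4×10⁻⁶×52×650 + 16.5×10⁻⁶×52×675 = 1.613 mm.
Since the ends are fixed, an axial force P builds up, equal in every segment, with P · Σ Lᵢ/(AᵢEᵢ) = δ_free.
Σ Lᵢ/(AᵢEᵢ) = 475/(1650×35×10³) + 650/(425×70×10³) + 675/(700×196×10³) = 3.499×10⁻⁵ mm/N.
Hence P = δ_free / Σ(L/AE) = 1.613/3.499×10⁻⁵ = 46.09 kN (compressive).
For the concrete segment, free thermal change = 11.2×10⁻⁶×52×475 = 0.2766 mm and elastic change from P = 46090×475/(1650×35×10³) = 0.3791 mm; these oppose, so the net change is 0.102 mm (segment shortens).

|ΔL| ≈ 0.102 mm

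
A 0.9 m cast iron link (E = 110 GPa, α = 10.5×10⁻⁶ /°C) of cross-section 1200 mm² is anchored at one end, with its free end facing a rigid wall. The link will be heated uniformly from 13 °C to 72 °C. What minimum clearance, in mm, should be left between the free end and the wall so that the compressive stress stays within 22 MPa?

g ≈ 0.378 mm

With no wall the link would lengthen by αΔT L = 10.5×10⁻⁶ × 59 × 900 = 0.5575 mm.
A stress of 22 MPa corresponds to the wall pushing the link back by σL/E = 22×900/(110×10³) = 0.18 mm.
So the gap has to take up the difference, g_min = δ_free − σL/E = 0.5575 − 0.18 = 0.3775 mm.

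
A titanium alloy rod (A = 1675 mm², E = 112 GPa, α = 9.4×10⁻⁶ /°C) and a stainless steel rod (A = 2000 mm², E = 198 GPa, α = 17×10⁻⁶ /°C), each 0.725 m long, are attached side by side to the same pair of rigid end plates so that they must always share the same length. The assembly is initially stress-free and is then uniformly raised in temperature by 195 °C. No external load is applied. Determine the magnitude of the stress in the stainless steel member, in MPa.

Equilibrium of a rigid end plate with no external load gives equal and opposite internal forces ±P in the two members. Since α_{stainless steel} > α_{titanium alloy}, heating drives the stainless steel into compression and the titanium alloy into tension.
Equating the net (thermal + elastic) strains gives |α₁ − α₂|·ΔT = P·[1/(A₁E₁) + 1/(A₂E₂)].
|α₁ − α₂|·ΔT = 7.6×10⁻⁶ × 195 = 0.001482.
1/(A₁E₁) + 1/(A₂E₂) = 1/(1675×112×10³) + 1/(2000×198×10³) = 7.856×10⁻⁹ N⁻¹.
P = 0.001482 / 7.856×10⁻⁹ = 188700 N = 188.7 kN.
σ_{stainless steel} = P/A₂ = 188700/2000 = 94.33 MPa, compressive.

σ ≈ 94.3 MPa (compressive)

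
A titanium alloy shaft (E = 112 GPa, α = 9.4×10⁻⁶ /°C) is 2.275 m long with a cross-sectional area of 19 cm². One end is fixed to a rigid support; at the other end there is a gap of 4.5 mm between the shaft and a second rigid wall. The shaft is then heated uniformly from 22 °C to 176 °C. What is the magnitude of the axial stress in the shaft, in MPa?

If the wall were absent the shaft would grow by αΔT L = 9.4×10⁻⁶ × 154 × 2275 = 3.293 mm.
This is smaller than the 4.5 mm clearance, so the shaft expands freely without reaching the stop — the stress is zero.

σ ≈ 0 MPa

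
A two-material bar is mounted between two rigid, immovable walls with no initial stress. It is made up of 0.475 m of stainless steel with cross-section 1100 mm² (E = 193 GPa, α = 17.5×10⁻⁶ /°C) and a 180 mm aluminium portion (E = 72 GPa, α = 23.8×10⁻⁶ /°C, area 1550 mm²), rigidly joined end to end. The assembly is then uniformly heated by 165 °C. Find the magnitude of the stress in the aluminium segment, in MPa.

If the supports were absent, the total length change would be Σ αᵢΔT Lᵢ = 17.5×10⁻⁶×165×475 + 23.8×10⁻⁶×165×180 = 2.078 mm.
The rigid supports impose zero overall length change; the single axial force P common to all segments must satisfy P Σ Lᵢ/(AᵢEᵢ) = δ_free.
The series flexibility is Σ Lᵢ/(AᵢEᵢ) = 475/(1100×193×10³) + 180/(1550×72×10³) = 3.85×10⁻⁶ mm/N.
So P = 2.078 / 3.85×10⁻⁶ = 539.8 kN, compressive.
σ_{aluminium} = P / A = 539800 / 1550 = 348.3 MPa.

σ ≈ 348 MPa (compressive)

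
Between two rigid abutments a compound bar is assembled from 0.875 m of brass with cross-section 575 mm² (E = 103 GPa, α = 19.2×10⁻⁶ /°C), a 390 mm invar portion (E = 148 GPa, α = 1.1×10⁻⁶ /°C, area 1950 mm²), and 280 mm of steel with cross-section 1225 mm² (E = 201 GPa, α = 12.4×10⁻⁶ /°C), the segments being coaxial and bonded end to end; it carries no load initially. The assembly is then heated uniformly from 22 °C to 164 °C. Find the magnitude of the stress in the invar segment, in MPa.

σ ≈ 87.3 MPa (compressive)

With the walls removed the bar would change length by δ_free = Σ αᵢΔT Lᵢ = 19.2×10⁻⁶×142×875 + 1.1×10⁻⁶×142×390 + 12.4×10⁻⁶×142×280 = 2.94 mm.
Since the ends are fixed, an axial force P builds up, equal in every segment, with P · Σ Lᵢ/(AᵢEᵢ) = δ_free.
Σ Lᵢ/(AᵢEᵢ) = 875/(575×103×10³) + 390/(1950×148×10³) + 280/(1225×201×10³) = 1.726×10⁻⁵ mm/N.
Hence P = δ_free / Σ(L/AE) = 2.94/1.726×10⁻⁵ = 170.3 kN (compressive).
σ_{invar} = P / A = 170300 / 1950 = 87.32 MPa.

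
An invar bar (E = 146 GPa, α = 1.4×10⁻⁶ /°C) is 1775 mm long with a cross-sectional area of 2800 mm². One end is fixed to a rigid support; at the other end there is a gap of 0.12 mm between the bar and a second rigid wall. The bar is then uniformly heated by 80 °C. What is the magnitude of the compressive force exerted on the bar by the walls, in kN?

P ≈ 18.1 kN

Free thermal elongation = αΔT L = 1.4×10⁻⁶ × 80 × 1775 = 0.1988 mm.
This exceeds the 0.12 mm gap, so the wall pushes back. The portion of expansion that must be recovered elastically is δ_free − gap = 0.1988 − 0.12 = 0.0788 mm.
Compatibility: PL/(AE) = 0.0788 mm, so σ = P/A = E × (0.0788/1775) = 6.482 MPa.
Force on the wall = σA = 6.482 × 2800 mm² = 18.15 kN.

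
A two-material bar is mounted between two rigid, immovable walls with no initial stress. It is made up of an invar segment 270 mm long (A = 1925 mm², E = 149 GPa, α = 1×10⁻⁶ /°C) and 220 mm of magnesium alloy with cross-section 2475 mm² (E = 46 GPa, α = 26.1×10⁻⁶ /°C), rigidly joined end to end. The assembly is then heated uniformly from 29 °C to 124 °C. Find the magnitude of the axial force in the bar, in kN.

P ≈ 199 kN (compressive)

If the supports were absent, the total length change would be Σ αᵢΔT Lᵢ = 1×10⁻⁶×95×270 + 26.1×10⁻⁶×95×220 = 0.5711 mm.
The walls prevent any net length change, so an axial force P (same in every segment) develops. Compatibility: P · Σ Lᵢ/(AᵢEᵢ) = δ_free.
Σ Lᵢ/(AᵢEᵢ) = 270/(1925×149×10³) + 220/(2475×46×10³) = 2.874×10⁻⁶ mm/N.
Hence P = δ_free / Σ(L/AE) = 0.5711/2.874×10⁻⁶ = 198.7 kN (compressive).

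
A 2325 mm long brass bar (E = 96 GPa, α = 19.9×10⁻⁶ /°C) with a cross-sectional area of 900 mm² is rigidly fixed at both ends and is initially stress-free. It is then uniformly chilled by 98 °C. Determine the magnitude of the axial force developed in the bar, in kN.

P ≈ 168 kN (tensile)

With zero net strain, σ = E·αΔT = 96 GPa × 19.9×10⁻⁶ × 98 = 187.2 MPa.
Then P = σA = 187.2 × 900 mm² = 168.5 kN, tensile.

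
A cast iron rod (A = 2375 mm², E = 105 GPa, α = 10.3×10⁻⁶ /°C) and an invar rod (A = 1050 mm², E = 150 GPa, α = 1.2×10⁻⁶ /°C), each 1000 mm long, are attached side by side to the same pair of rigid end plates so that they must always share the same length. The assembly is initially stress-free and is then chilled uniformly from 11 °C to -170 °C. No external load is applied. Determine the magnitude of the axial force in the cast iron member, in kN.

Both members must finish at the same length. With the larger α, the cast iron tends to over-contract; the plates restrain it, putting the cast iron in tension and the invar in compression. With no external load the two internal forces are equal and opposite, magnitude P.
Setting the final lengths equal and cancelling L: (α₁ − α₂)ΔT = P/(A₁E₁) + P/(A₂E₂).
|α₁ − α₂|·ΔT = 9.1×10⁻⁶ × 181 = 0.001647.
1/(A₁E₁) + 1/(A₂E₂) = 1/(2375×105×10³) + 1/(1050×150×10³) = 1.036×10⁻⁸ N⁻¹.
P = 0.001647 / 1.036×10⁻⁸ = 159000 N = 159 kN.

P ≈ 159 kN (tensile in the cast iron)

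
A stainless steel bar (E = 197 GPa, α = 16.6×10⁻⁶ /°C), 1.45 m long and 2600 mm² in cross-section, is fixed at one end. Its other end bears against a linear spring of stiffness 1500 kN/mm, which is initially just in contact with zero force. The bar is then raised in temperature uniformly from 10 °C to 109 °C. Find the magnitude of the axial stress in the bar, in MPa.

σ ≈ 262 MPa (compressive)

If the spring were absent the bar would lengthen by αΔT L = 16.6×10⁻⁶ × 99 × 1450 = 2.383 mm.
Let P be the compressive force at the spring. The bar shortens elastically by PL/(AE) and the spring compresses by P/k; together these equal δ_free.
So P = δ_free / [L/(AE) + 1/k] = 2.383 / [ 1450/(2600×197×10³) + 1/(1500×10³) ].
P = 2.383 / 3.498×10⁻⁶ = 681300 N.
σ = P/A = 681300/2600 = 262 MPa.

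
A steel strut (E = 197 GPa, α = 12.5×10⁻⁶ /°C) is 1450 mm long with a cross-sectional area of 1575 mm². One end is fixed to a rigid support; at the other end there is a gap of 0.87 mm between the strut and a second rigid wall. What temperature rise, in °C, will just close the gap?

ΔT ≈ 48 °C

Contact occurs when the free expansion equals the gap: αΔT L = 0.87 mm.
ΔT = 0.87 / (12.5×10⁻⁶ × 1450) = 48 °C.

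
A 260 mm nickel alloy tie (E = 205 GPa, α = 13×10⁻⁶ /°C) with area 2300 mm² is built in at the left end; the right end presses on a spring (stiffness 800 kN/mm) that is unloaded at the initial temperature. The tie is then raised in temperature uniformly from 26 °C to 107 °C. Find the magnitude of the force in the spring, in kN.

P ≈ 152 kN

If the spring were absent the tie would lengthen by αΔT L = 13×10⁻⁶ × 81 × 260 = 0.2738 mm.
Let P be the compressive force at the spring. The tie shortens elastically by PL/(AE) and the spring compresses by P/k; together these equal δ_free.
So P = δ_free / [L/(AE) + 1/k] = 0.2738 / [ 260/(2300×205×10³) + 1/(800×10³) ].
P = 0.2738 / 1.801×10⁻⁶ = 152000 N.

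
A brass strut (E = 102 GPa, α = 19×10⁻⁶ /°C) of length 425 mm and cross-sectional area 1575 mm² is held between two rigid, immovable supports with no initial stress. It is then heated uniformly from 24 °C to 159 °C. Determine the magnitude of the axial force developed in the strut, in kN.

P ≈ 412 kN (compressive)

The ends cannot move, so σ = EαΔT = 102×10³ × 19×10⁻⁶ × 135 = 261.6 MPa.
P = AEαΔT = 1575 × 102×10³ × 19×10⁻⁶ × 135 = 412.1 kN (compressive).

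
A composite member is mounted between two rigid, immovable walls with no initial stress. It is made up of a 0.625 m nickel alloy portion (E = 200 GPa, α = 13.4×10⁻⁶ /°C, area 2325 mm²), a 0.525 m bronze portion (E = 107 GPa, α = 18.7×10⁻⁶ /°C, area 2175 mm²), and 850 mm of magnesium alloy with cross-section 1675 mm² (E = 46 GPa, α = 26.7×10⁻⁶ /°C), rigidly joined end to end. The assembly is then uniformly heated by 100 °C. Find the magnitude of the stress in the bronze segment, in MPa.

σ ≈ 128 MPa (compressive)

With the walls removed the bar would change length by δ_free = Σ αᵢΔT Lᵢ = 13.4×10⁻⁶×100×625 + 18.7×10⁻⁶×100×525 + 26.7×10⁻⁶×100×850 = 4.089 mm.
The walls prevent any net length change, so an axial force P (same in every segment) develops. Compatibility: P · Σ Lᵢ/(AᵢEᵢ) = δ_free.
Σ Lᵢ/(AᵢEᵢ) = 625/(2325×200×10³) + 525/(2175×107×10³) + 850/(1675×46×10³) = 1.463×10⁻⁵ mm/N.
P = 4.089 / 1.463×10⁻⁵ = 279400 N = 279.4 kN, compressive.
σ_{bronze} = P / A = 279400 / 2175 = 128.5 MPa.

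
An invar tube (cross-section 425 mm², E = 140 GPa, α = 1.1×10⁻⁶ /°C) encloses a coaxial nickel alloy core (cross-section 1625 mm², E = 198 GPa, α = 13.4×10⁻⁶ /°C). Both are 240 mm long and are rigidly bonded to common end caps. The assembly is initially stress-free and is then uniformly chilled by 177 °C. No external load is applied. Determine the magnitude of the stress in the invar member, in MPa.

Both members must finish at the same length. With the larger α, the nickel alloy tends to over-contract; the plates restrain it, putting the nickel alloy in tension and the invar in compression. With no external load the two internal forces are equal and opposite, magnitude P.
Setting the final lengths equal and cancelling L: (α₁ − α₂)ΔT = P/(A₁E₁) + P/(A₂E₂).
|α₁ − α₂|·ΔT = 12.3×10⁻⁶ × 177 = 0.002177.
1/(A₁E₁) + 1/(A₂E₂) = 1/(425×140×10³) + 1/(1625×198×10³) = 1.991×10⁻⁸ N⁻¹.
P = 0.002177 / 1.991×10⁻⁸ = 109300 N = 109.3 kN.
σ_{invar} = P/A₁ = 109300/425 = 257.2 MPa, compressive.

σ ≈ 257 MPa (compressive)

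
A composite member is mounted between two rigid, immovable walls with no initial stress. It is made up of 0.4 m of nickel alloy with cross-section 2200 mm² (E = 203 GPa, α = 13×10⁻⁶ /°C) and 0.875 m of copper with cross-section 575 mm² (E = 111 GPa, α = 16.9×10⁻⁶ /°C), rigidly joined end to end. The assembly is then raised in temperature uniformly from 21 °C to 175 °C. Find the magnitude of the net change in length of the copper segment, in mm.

|ΔL| ≈ 0.612 mm

If the supports were absent, the total length change would be Σ αᵢΔT Lᵢ = 13×10⁻⁶×154×400 + 16.9×10⁻⁶×154×875 = 3.078 mm.
Since the ends are fixed, an axial force P builds up, equal in every segment, with P · Σ Lᵢ/(AᵢEᵢ) = δ_free.
The series flexibility is Σ Lᵢ/(AᵢEᵢ) = 400/(2200×203×10³) + 875/(575×111×10³) = 1.461×10⁻⁵ mm/N.
P = 3.078 / 1.461×10⁻⁵ = 210800 N = 210.8 kN, compressive.
For the copper segment, free thermal change = 16.9×10⁻⁶×154×875 = 2.277 mm and elastic change from P = 210800×875/(575×111×10³) = 2.889 mm; these oppose, so the net change is 0.612 mm (segment shortens).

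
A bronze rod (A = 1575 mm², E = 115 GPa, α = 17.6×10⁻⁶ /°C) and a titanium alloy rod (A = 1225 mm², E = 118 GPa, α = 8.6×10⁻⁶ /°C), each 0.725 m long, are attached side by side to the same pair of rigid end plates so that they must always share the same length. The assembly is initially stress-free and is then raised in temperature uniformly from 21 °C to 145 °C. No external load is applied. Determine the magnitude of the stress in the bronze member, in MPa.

Both members must finish at the same length. With the larger α, the bronze tends to over-expand; the plates restrain it, putting the bronze in compression and the titanium alloy in tension. With no external load the two internal forces are equal and opposite, magnitude P.
Equating the net (thermal + elastic) strains gives |α₁ − α₂|·ΔT = P·[1/(A₁E₁) + 1/(A₂E₂)].
|α₁ − α₂|·ΔT = 9×10⁻⁶ × 124 = 0.001116.
1/(A₁E₁) + 1/(A₂E₂) = 1/(1575×115×10³) + 1/(1225×118×10³) = 1.244×10⁻⁸ N⁻¹.
P = 0.001116 / 1.244×10⁻⁸ = 89720 N = 89.72 kN.
σ_{bronze} = P/A₁ = 89720/1575 = 56.96 MPa, compressive.

σ ≈ 57 MPa (compressive)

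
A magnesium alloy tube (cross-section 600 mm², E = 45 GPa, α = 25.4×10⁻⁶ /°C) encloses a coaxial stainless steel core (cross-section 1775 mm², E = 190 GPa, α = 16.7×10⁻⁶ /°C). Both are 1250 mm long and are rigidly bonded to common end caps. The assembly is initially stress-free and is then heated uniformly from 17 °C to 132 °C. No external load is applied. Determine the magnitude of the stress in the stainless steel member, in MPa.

The magnesium alloy has the larger α, so on heating it would change length more than the stainless steel if both were free. The rigid plates force a common final length, so the magnesium alloy is put into compression and the stainless steel into tension, with equal and opposite forces P (no external load).
Compatibility of the two members (thermal + elastic change equal): (α₁ − α₂)ΔT = P·[1/(A₁E₁) + 1/(A₂E₂)].
|α₁ − α₂|·ΔT = 8.7×10⁻⁶ × 115 = 0.001.
1/(A₁E₁) + 1/(A₂E₂) = 1/(600×45×10³) + 1/(1775×190×10³) = 4×10⁻⁸ N⁻¹.
So P = 0.001 / 4×10⁻⁸ = 25.01 kN.
σ_{stainless steel} = P/A₂ = 25010/1775 = 14.09 MPa, tensile.

σ ≈ 14.1 MPa (tensile)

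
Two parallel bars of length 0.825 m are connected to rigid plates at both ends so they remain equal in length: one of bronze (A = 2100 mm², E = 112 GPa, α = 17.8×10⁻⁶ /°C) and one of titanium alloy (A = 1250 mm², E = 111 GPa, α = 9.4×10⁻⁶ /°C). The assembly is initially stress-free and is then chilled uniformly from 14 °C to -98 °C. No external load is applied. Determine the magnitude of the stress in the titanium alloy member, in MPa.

The bronze has the larger α, so on cooling it would change length more than the titanium alloy if both were free. The rigid plates force a common final length, so the bronze is put into tension and the titanium alloy into compression, with equal and opposite forces P (no external load).
Equating the net (thermal + elastic) strains gives |α₁ − α₂|·ΔT = P·[1/(A₁E₁) + 1/(A₂E₂)].
|α₁ − α₂|·ΔT = 8.4×10⁻⁶ × 112 = 0.0009408.
1/(A₁E₁) + 1/(A₂E₂) = 1/(2100×112×10³) + 1/(1250×111×10³) = 1.146×10⁻⁸ N⁻¹.
So P = 0.0009408 / 1.146×10⁻⁸ = 82.1 kN.
σ_{titanium alloy} = P/A₂ = 82100/1250 = 65.68 MPa, compressive.

σ ≈ 65.7 MPa (compressive)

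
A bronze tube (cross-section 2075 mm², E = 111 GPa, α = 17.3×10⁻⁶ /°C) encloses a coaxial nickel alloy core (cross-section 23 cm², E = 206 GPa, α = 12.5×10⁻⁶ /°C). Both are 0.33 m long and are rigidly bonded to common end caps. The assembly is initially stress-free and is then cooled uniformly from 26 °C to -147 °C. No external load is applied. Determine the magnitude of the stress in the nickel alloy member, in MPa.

The bronze has the larger α, so on cooling it would change length more than the nickel alloy if both were free. The rigid plates force a common final length, so the bronze is put into tension and the nickel alloy into compression, with equal and opposite forces P (no external load).
Compatibility of the two members (thermal + elastic change equal): (α₁ − α₂)ΔT = P·[1/(A₁E₁) + 1/(A₂E₂)].
|α₁ − α₂|·ΔT = 4.8×10⁻⁶ × 173 = 0.0008304.
1/(A₁E₁) + 1/(A₂E₂) = 1/(2075×111×10³) + 1/(2300×206×10³) = 6.452×10⁻⁹ N⁻¹.
So P = 0.0008304 / 6.452×10⁻⁹ = 128.7 kN.
σ_{nickel alloy} = P/A₂ = 128700/2300 = 55.96 MPa, compressive.

σ ≈ 56 MPa (compressive)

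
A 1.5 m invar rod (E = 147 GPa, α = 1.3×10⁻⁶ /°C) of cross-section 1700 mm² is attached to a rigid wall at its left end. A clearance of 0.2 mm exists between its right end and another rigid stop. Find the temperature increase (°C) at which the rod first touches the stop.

Contact occurs when the free expansion equals the gap: αΔT L = 0.2 mm.
So ΔT = g/(αL) = 0.2/(1.3×10⁻⁶ × 1500) = 102.6 °C.

ΔT ≈ 103 °C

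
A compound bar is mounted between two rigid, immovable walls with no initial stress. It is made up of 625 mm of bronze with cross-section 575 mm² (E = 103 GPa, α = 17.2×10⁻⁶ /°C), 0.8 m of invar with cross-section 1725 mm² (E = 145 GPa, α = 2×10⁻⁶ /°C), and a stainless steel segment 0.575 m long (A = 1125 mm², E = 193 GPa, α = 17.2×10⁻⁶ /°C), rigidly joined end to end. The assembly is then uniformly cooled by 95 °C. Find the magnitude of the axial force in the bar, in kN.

With the walls removed the bar would change length by δ_free = Σ αᵢΔT Lᵢ = 17.2×10⁻⁶×95×625 + 2×10⁻⁶×95×800 + 17.2×10⁻⁶×95×575 = 2.113 mm.
The rigid supports impose zero overall length change; the single axial force P common to all segments must satisfy P Σ Lᵢ/(AᵢEᵢ) = δ_free.
Σ Lᵢ/(AᵢEᵢ) = 625/(575×103×10³) + 800/(1725×145×10³) + 575/(1125×193×10³) = 1.64×10⁻⁵ mm/N.
Hence P = δ_free / Σ(L/AE) = 2.113/1.64×10⁻⁵ = 128.8 kN (tensile).

P ≈ 129 kN (tensile)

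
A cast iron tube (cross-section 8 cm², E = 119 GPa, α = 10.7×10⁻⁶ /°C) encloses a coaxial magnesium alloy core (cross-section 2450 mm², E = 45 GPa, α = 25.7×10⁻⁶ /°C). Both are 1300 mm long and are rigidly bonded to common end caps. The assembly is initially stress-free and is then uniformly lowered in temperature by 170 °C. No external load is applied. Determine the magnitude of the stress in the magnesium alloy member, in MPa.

σ ≈ 53.2 MPa (tensile)

The magnesium alloy has the larger α, so on cooling it would change length more than the cast iron if both were free. The rigid plates force a common final length, so the magnesium alloy is put into tension and the cast iron into compression, with equal and opposite forces P (no external load).
Compatibility of the two members (thermal + elastic change equal): (α₁ − α₂)ΔT = P·[1/(A₁E₁) + 1/(A₂E₂)].
|α₁ − α₂|·ΔT = 15×10⁻⁶ × 170 = 0.00255.
1/(A₁E₁) + 1/(A₂E₂) = 1/(800×119×10³) + 1/(2450×45×10³) = 1.957×10⁻⁸ N⁻¹.
P = 0.00255 / 1.957×10⁻⁸ = 130300 N = 130.3 kN.
σ_{magnesium alloy} = P/A₂ = 130300/2450 = 53.17 MPa, tensile.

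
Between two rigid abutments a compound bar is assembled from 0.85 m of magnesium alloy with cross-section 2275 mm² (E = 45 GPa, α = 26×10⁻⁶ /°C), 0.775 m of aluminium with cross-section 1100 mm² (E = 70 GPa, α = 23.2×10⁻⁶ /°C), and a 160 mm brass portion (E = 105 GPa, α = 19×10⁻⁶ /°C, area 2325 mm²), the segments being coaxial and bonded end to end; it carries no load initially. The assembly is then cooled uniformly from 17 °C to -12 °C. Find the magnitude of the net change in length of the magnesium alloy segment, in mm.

Free thermal contraction of the whole bar: Σ αᵢΔT Lᵢ = 26×10⁻⁶×29×850 + 23.2×10⁻⁶×29×775 + 19×10⁻⁶×29×160 = 1.25 mm.
The walls prevent any net length change, so an axial force P (same in every segment) develops. Compatibility: P · Σ Lᵢ/(AᵢEᵢ) = δ_free.
The series flexibility is Σ Lᵢ/(AᵢEᵢ) = 850/(2275×45×10³) + 775/(1100×70×10³) + 160/(2325×105×10³) = 1.902×10⁻⁵ mm/N.
So P = 1.25 / 1.902×10⁻⁵ = 65.73 kN, tensile.
For the magnesium alloy segment, free thermal change = 26×10⁻⁶×29×850 = 0.6409 mm and elastic change from P = 65730×850/(2275×45×10³) = 0.5458 mm; these oppose, so the net change is 0.0951 mm (segment shortens).

|ΔL| ≈ 0.0951 mm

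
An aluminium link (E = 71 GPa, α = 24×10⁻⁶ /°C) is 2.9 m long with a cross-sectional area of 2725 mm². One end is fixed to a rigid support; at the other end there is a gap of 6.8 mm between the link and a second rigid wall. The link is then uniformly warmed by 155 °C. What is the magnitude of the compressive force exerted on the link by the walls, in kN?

P ≈ 266 kN

If the wall were absent the link would grow by αΔT L = 24×10⁻⁶ × 155 × 2900 = 10.79 mm.
After closing the 6.8 mm clearance, 10.79 − 6.8 = 3.988 mm of expansion remains to be suppressed by the wall.
So σ = E(δ_free − g)/L = 71×10³ × 3.988/2900 = 97.64 MPa.
Force on the wall = σA = 97.64 × 2725 mm² = 266.1 kN.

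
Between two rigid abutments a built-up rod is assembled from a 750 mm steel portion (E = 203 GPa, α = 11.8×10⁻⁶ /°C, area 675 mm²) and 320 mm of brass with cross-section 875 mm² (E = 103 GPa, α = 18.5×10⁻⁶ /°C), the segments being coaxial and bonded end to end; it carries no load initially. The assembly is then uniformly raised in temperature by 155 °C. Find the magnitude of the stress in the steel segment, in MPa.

σ ≈ 376 MPa (compressive)

Free thermal expansion of the whole bar: Σ αᵢΔT Lᵢ = 11.8×10⁻⁶×155×750 + 18.5×10⁻⁶×155×320 = 2.289 mm.
Since the ends are fixed, an axial force P builds up, equal in every segment, with P · Σ Lᵢ/(AᵢEᵢ) = δ_free.
The series flexibility is Σ Lᵢ/(AᵢEᵢ) = 750/(675×203×10³) + 320/(875×103×10³) = 9.024×10⁻⁶ mm/N.
So P = 2.289 / 9.024×10⁻⁶ = 253.7 kN, compressive.
σ_{steel} = P / A = 253700 / 675 = 375.8 MPa.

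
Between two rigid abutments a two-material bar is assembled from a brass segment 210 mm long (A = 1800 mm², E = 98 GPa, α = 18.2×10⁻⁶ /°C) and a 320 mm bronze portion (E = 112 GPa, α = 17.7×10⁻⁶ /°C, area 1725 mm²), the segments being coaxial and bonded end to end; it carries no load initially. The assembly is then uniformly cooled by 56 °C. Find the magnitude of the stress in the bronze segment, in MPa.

With the walls removed the bar would change length by δ_free = Σ αᵢΔT Lᵢ = 18.2×10⁻⁶×56×210 + 17.7×10⁻⁶×56×320 = 0.5312 mm.
The rigid supports impose zero overall length change; the single axial force P common to all segments must satisfy P Σ Lᵢ/(AᵢEᵢ) = δ_free.
The series flexibility is Σ Lᵢ/(AᵢEᵢ) = 210/(1800×98×10³) + 320/(1725×112×10³) = 2.847×10⁻⁶ mm/N.
So P = 0.5312 / 2.847×10⁻⁶ = 186.6 kN, tensile.
σ_{bronze} = P / A = 186600 / 1725 = 108.2 MPa.

σ ≈ 108 MPa (tensile)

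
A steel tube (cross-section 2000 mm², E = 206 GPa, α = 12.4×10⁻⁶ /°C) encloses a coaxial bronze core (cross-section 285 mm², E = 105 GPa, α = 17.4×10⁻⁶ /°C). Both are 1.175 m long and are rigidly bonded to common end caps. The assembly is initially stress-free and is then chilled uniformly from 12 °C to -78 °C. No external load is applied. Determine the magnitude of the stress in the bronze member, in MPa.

Equilibrium of a rigid end plate with no external load gives equal and opposite internal forces ±P in the two members. Since α_{bronze} > α_{steel}, cooling drives the bronze into tension and the steel into compression.
Equating the net (thermal + elastic) strains gives |α₁ − α₂|·ΔT = P·[1/(A₁E₁) + 1/(A₂E₂)].
|α₁ − α₂|·ΔT = 5×10⁻⁶ × 90 = 0.00045.
1/(A₁E₁) + 1/(A₂E₂) = 1/(2000×206×10³) + 1/(285×105×10³) = 3.584×10⁻⁸ N⁻¹.
P = 0.00045 / 3.584×10⁻⁸ = 12550 N = 12.55 kN.
σ_{bronze} = P/A₂ = 12550/285 = 44.05 MPa, tensile.

σ ≈ 44.1 MPa (tensile)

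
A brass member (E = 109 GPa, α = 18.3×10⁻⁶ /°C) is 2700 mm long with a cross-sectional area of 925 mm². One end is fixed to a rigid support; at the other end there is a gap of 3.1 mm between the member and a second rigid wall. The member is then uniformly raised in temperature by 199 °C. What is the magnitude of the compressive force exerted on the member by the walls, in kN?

P ≈ 251 kN

Free thermal elongation = αΔT L = 18.3×10⁻⁶ × 199 × 2700 = 9.833 mm.
After closing the 3.1 mm clearance, 9.833 − 3.1 = 6.733 mm of expansion remains to be suppressed by the wall.
So σ = E(δ_free − g)/L = 109×10³ × 6.733/2700 = 271.8 MPa.
Force on the wall = σA = 271.8 × 925 mm² = 251.4 kN.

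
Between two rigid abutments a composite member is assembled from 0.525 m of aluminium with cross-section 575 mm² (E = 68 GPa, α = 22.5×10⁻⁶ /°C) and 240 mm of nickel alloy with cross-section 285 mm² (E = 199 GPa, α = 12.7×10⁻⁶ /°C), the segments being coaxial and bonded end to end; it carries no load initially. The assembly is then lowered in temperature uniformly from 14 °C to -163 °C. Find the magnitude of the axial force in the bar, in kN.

With the walls removed the bar would change length by δ_free = Σ αᵢΔT Lᵢ = 22.5×10⁻⁶×177×525 + 12.7×10⁻⁶×177×240 = 2.63 mm.
The walls prevent any net length change, so an axial force P (same in every segment) develops. Compatibility: P · Σ Lᵢ/(AᵢEᵢ) = δ_free.
Σ Lᵢ/(AᵢEᵢ) = 525/(575×68×10³) + 240/(285×199×10³) = 1.766×10⁻⁵ mm/N.
Hence P = δ_free / Σ(L/AE) = 2.63/1.766×10⁻⁵ = 149 kN (tensile).

P ≈ 149 kN (tensile)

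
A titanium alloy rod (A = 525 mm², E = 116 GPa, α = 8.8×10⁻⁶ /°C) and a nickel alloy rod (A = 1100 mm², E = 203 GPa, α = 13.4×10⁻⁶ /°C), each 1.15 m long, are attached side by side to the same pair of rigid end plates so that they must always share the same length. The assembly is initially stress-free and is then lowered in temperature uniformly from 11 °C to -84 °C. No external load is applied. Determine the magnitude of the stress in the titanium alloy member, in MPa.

σ ≈ 39.8 MPa (compressive)

Equilibrium of a rigid end plate with no external load gives equal and opposite internal forces ±P in the two members. Since α_{nickel alloy} > α_{titanium alloy}, cooling drives the nickel alloy into tension and the titanium alloy into compression.
Equating the net (thermal + elastic) strains gives |α₁ − α₂|·ΔT = P·[1/(A₁E₁) + 1/(A₂E₂)].
|α₁ − α₂|·ΔT = 4.6×10⁻⁶ × 95 = 0.000437.
1/(A₁E₁) + 1/(A₂E₂) = 1/(525×116×10³) + 1/(1100×203×10³) = 2.09×10⁻⁸ N⁻¹.
P = 0.000437 / 2.09×10⁻⁸ = 20910 N = 20.91 kN.
σ_{titanium alloy} = P/A₁ = 20910/525 = 39.83 MPa, compressive.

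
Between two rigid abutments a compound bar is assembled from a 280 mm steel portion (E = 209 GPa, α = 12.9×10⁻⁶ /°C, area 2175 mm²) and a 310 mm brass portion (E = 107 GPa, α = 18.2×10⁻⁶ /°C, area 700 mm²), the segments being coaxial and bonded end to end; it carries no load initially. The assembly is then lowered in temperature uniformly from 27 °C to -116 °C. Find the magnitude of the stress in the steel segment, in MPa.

If the supports were absent, the total length change would be Σ αᵢΔT Lᵢ = 12.9×10⁻⁶×143×280 + 18.2×10⁻⁶×143×310 = 1.323 mm.
The rigid supports impose zero overall length change; the single axial force P common to all segments must satisfy P Σ Lᵢ/(AᵢEᵢ) = δ_free.
Σ Lᵢ/(AᵢEᵢ) = 280/(2175×209×10³) + 310/(700×107×10³) = 4.755×10⁻⁶ mm/N.
P = 1.323 / 4.755×10⁻⁶ = 278300 N = 278.3 kN, tensile.
σ_{steel} = P / A = 278300 / 2175 = 128 MPa.

σ ≈ 128 MPa (tensile)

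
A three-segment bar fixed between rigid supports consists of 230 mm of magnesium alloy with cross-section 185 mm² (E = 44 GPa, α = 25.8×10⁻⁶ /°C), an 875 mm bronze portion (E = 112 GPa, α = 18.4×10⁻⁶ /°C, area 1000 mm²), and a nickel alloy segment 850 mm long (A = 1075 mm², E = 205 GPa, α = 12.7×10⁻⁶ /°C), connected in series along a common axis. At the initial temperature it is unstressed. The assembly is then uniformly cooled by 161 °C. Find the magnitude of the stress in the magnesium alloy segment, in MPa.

With the walls removed the bar would change length by δ_free = Σ αᵢΔT Lᵢ = 25.8×10⁻⁶×161×230 + 18.4×10⁻⁶×161×875 + 12.7×10⁻⁶×161×850 = 5.285 mm.
The walls prevent any net length change, so an axial force P (same in every segment) develops. Compatibility: P · Σ Lᵢ/(AᵢEᵢ) = δ_free.
Σ Lᵢ/(AᵢEᵢ) = 230/(185×44×10³) + 875/(1000×112×10³) + 850/(1075×205×10³) = 3.993×10⁻⁵ mm/N.
So P = 5.285 / 3.993×10⁻⁵ = 132.4 kN, tensile.
σ_{magnesium alloy} = P / A = 132400 / 185 = 715.6 MPa.

σ ≈ 716 MPa (tensile)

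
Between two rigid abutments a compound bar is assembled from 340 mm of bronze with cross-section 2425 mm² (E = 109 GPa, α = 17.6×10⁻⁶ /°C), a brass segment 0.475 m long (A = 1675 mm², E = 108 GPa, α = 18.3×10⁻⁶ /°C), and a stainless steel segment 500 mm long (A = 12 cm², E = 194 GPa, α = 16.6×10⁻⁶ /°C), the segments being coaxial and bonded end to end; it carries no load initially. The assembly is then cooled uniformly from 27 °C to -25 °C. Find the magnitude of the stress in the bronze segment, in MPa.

σ ≈ 81.3 MPa (tensile)

With the walls removed the bar would change length by δ_free = Σ αᵢΔT Lᵢ = 17.6×10⁻⁶×52×340 + 18.3×10⁻⁶×52×475 + 16.6×10⁻⁶×52×500 = 1.195 mm.
Since the ends are fixed, an axial force P builds up, equal in every segment, with P · Σ Lᵢ/(AᵢEᵢ) = δ_free.
The series flexibility is Σ Lᵢ/(AᵢEᵢ) = 340/(2425×109×10³) + 475/(1675×108×10³) + 500/(1200×194×10³) = 6.06×10⁻⁶ mm/N.
So P = 1.195 / 6.06×10⁻⁶ = 197.2 kN, tensile.
σ_{bronze} = P / A = 197200 / 2425 = 81.3 MPa.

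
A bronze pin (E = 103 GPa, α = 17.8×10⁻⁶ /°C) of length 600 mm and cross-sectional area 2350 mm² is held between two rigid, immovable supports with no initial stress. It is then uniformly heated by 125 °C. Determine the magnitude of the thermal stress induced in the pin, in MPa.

σ ≈ 229 MPa (compressive)

The supports are rigid, so the total axial strain is zero. The restrained thermal strain is ε = αΔT = 17.8×10⁻⁶ × 125 = 2225×10⁻⁶.
The stress required to suppress this strain is σ = Eε = 103×10³ × 2225×10⁻⁶ = 229.2 MPa, compressive since the pin is trying to expand.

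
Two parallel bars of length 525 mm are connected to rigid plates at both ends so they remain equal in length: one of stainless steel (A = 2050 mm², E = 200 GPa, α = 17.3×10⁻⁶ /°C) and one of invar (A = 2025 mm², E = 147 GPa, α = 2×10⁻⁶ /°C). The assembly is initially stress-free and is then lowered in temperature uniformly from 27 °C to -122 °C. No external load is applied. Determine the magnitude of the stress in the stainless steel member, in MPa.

σ ≈ 192 MPa (tensile)

The stainless steel has the larger α, so on cooling it would change length more than the invar if both were free. The rigid plates force a common final length, so the stainless steel is put into tension and the invar into compression, with equal and opposite forces P (no external load).
Equating the net (thermal + elastic) strains gives |α₁ − α₂|·ΔT = P·[1/(A₁E₁) + 1/(A₂E₂)].
|α₁ − α₂|·ΔT = 15.3×10⁻⁶ × 149 = 0.00228.
1/(A₁E₁) + 1/(A₂E₂) = 1/(2050×200×10³) + 1/(2025×147×10³) = 5.798×10⁻⁹ N⁻¹.
So P = 0.00228 / 5.798×10⁻⁹ = 393.2 kN.
σ_{stainless steel} = P/A₁ = 393200/2050 = 191.8 MPa, tensile.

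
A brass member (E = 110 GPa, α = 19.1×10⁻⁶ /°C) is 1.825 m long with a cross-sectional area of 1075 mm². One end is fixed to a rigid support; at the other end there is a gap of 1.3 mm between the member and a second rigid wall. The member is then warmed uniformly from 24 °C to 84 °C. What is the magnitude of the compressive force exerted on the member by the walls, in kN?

P ≈ 51.3 kN

Free thermal elongation = αΔT L = 19.1×10⁻⁶ × 60 × 1825 = 2.091 mm.
This exceeds the 1.3 mm gap, so the wall pushes back. The portion of expansion that must be recovered elastically is δ_free − gap = 2.091 − 1.3 = 0.7914 mm.
Compatibility: PL/(AE) = 0.7914 mm, so σ = P/A = E × (0.7914/1825) = 47.7 MPa.
Force on the wall = σA = 47.7 × 1075 mm² = 51.28 kN.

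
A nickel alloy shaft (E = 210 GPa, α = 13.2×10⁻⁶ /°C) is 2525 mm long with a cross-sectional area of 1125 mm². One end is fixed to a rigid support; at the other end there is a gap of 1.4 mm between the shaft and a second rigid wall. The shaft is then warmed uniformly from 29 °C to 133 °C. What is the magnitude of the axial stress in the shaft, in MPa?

Unrestrained expansion: δ_free = αΔT L = 13.2×10⁻⁶ × 104 × 2525 = 3.466 mm.
The gap closes (δ_free > 1.4 mm) and the wall then resists a further 3.466 − 1.4 = 2.066 mm of expansion.
So σ = E(δ_free − g)/L = 210×10³ × 2.066/2525 = 171.9 MPa.

σ ≈ 172 MPa (compressive)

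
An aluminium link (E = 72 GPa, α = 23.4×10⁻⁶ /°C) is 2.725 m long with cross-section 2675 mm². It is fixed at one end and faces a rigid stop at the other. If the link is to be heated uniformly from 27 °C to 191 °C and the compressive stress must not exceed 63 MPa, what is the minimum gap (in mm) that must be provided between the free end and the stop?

g ≈ 8.07 mm

Free expansion if unrestrained: δ_free = αΔT L = 23.4×10⁻⁶ × 164 × 2725 = 10.46 mm.
A stress of 63 MPa corresponds to the wall pushing the link back by σL/E = 63×2725/(72×10³) = 2.384 mm.
So the gap has to take up the difference, g_min = δ_free − σL/E = 10.46 − 2.384 = 8.073 mm.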